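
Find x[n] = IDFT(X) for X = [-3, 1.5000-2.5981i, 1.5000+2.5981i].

x[n] = (1/3) Σ(k=0 to 2) X[k] · e^(2πikn/3)

Computing each x[n]:
x[0] = 0
x[1] = 0
x[2] = -3

x = [0, 0, -3]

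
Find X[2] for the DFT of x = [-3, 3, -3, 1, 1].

X[2] = Σ(n=0 to 4) x[n] · ω_5^(2n) where ω_5 = e^(-2πi/5)
= (-3)·ω_5^0 + (3)·ω_5^2 + (-3)·ω_5^4 + (1)·ω_5^6 + (1)·ω_5^8

X[2] = -6.8541-4.9798i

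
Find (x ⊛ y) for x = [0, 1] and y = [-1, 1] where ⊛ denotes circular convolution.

(x ⊛ y)[n] = Σ(m=0 to 1) x[m] · y[(n-m) mod 2]

Computing each output sample:
(x ⊛ y)[0] = 1
(x ⊛ y)[1] = -1

x ⊛ y = [1, -1]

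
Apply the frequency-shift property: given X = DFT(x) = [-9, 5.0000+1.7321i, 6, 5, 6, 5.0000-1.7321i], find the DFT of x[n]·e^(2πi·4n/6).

Modulation property: DFT(ω_6^(-4n)·x[n]) = X[(k-4) mod 6], so circularly shift X by 4 positions.

X[k-4] = [6, 5, 6, 5.0000-1.7321i, -9, 5.0000+1.7321i]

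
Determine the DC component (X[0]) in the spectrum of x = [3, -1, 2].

X[0] = Σ(n=0 to 2) x[n] · ω_3^0 = Σ x[n]
= (3) + (-1) + (2)

X[0] = 4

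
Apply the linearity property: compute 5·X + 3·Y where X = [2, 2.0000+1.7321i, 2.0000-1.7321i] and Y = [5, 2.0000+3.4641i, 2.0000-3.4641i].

By linearity: DFT(5x + 3y) = 5·DFT(x) + 3·DFT(y)
= 5·[2, 2.0000+1.7321i, 2.0000-1.7321i] + 3·[5, 2.0000+3.4641i, 2.0000-3.4641i]

Computing element-wise:
Z[0] = 5·(2) + 3·(5) = 25
Z[1] = 5·(2.0000+1.7321i) + 3·(2.0000+3.4641i) = 16.0000+19.0528i
Z[2] = 5·(2.0000-1.7321i) + 3·(2.0000-3.4641i) = 16.0000-19.0528i

DFT(5x + 3y) = 5·X + 3·Y = [25, 16.0000+19.0528i, 16.0000-19.0528i]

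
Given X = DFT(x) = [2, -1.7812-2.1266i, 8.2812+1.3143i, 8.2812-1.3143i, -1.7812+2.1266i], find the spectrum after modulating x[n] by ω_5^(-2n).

Modulation property: DFT(ω_5^(-2n)·x[n]) = X[(k-2) mod 5], so circularly shift X by 2 positions.

X[k-2] = [8.2812-1.3143i, -1.7812+2.1266i, 2, -1.7812-2.1266i, 8.2812+1.3143i]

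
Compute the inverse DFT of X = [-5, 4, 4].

x[n] = (1/3) Σ(k=0 to 2) X[k] · e^(2πikn/3)

Computing each x[n]:
x[0] = 1
x[1] = -3
x[2] = -3

x = [1, -3, -3]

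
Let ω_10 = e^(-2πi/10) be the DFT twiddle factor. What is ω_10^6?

ω_10^6 = e^(-2πi·6/10)
= cos(-2π·6/10) + i·sin(-2π·6/10)
= cos(-12π/10) + i·sin(-12π/10)

ω_10^6 = cos(-12π/10) + i·sin(-12π/10) = -0.8090+0.5878i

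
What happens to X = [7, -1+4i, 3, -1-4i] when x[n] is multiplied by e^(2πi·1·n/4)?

Modulation property: DFT(ω_4^(-1n)·x[n]) = X[(k-1) mod 4], so circularly shift X by 1 positions.

X[k-1] = [-1-4i, 7, -1+4i, 3]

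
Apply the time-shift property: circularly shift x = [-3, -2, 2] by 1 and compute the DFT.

Time shift by 1: X_shifted[k] = ω_3^(1k) · X[k]
Shifted x = [2, -3, -2]

DFT(x[n-1]) = [-3, 4.5000+0.8660i, 4.5000-0.8660i]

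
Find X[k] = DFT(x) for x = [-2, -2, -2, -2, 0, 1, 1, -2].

X[k] = Σ(n=0 to 7) x[n] · ω_8^(nk)
where ω_8 = e^(-2πi/8)

Computing each X[k]:
X[0] = -8
X[1] = -4.1213+5.1213i
X[2] = -1-3i
X[3] = 0.1213-0.8787i
X[4] = 2
X[5] = 0.1213+0.8787i
X[6] = -1+3i
X[7] = -4.1213-5.1213i

X = [-8, -4.1213+5.1213i, -1-3i, 0.1213-0.8787i, 2, 0.1213+0.8787i, -1+3i, -4.1213-5.1213i]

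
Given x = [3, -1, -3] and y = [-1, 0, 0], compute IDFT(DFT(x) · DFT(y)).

(x ⊛ y)[n] = Σ(m=0 to 2) x[m] · y[(n-m) mod 3]

Computing each output sample:
(x ⊛ y)[0] = -3
(x ⊛ y)[1] = 1
(x ⊛ y)[2] = 3

x ⊛ y = [-3, 1, 3]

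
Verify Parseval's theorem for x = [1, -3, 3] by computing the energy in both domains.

Time domain:
Σ|x[n]|² = |1|² + |-3|² + |3|² = 19.0000

Frequency domain:
(1/3)Σ|X[k]|² = (1/3)(|1|² + |1.0000+5.1962i|² + |1.0000-5.1962i|²) = (1/3)·57.0000 = 19.0000

Both sides agree, confirming Parseval's theorem.

Σ|x[n]|² = (1/N)Σ|X[k]|² = 19.0000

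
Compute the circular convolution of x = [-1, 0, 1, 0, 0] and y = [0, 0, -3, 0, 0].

(x ⊛ y)[n] = Σ(m=0 to 4) x[m] · y[(n-m) mod 5]

Computing each output sample:
(x ⊛ y)[0] = 0
(x ⊛ y)[1] = 0
(x ⊛ y)[2] = 3
(x ⊛ y)[3] = 0
(x ⊛ y)[4] = -3

x ⊛ y = [0, 0, 3, 0, -3]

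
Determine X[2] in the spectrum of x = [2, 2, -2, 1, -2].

X[2] = Σ(n=0 to 4) x[n] · ω_5^(2n) where ω_5 = e^(-2πi/5)
= (2)·ω_5^0 + (2)·ω_5^2 + (-2)·ω_5^4 + (1)·ω_5^6 + (-2)·ω_5^8

X[2] = 1.6910-5.2043i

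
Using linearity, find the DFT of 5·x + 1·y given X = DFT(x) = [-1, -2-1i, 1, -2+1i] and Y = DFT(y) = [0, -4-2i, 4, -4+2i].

By linearity: DFT(5x + 1y) = 5·DFT(x) + 1·DFT(y)
= 5·[-1, -2-1i, 1, -2+1i] + 1·[0, -4-2i, 4, -4+2i]

Computing element-wise:
Z[0] = 5·(-1) + 1·(0) = -5
Z[1] = 5·(-2-1i) + 1·(-4-2i) = -14-7i
Z[2] = 5·(1) + 1·(4) = 9
Z[3] = 5·(-2+1i) + 1·(-4+2i) = -14+7i

DFT(5x + 1y) = 5·X + 1·Y = [-5, -14-7i, 9, -14+7i]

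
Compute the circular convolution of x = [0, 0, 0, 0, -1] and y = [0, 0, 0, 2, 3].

(x ⊛ y)[n] = Σ(m=0 to 4) x[m] · y[(n-m) mod 5]

Computing each output sample:
(x ⊛ y)[0] = 0
(x ⊛ y)[1] = 0
(x ⊛ y)[2] = -2
(x ⊛ y)[3] = -3
(x ⊛ y)[4] = 0

x ⊛ y = [0, 0, -2, -3, 0]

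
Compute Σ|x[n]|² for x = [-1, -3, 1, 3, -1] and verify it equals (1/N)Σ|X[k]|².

Time domain:
Σ|x[n]|² = |-1|² + |-3|² + |1|² + |3|² + |-1|² = 21.0000

Frequency domain:
(1/5)Σ|X[k]|² = (1/5)(|-1|² + |-5.4721+3.0777i|² + |3.4721-0.7265i|² + |3.4721+0.7265i|² + |-5.4721-3.0777i|²) = (1/5)·105.0000 = 21.0000

Both sides agree, confirming Parseval's theorem.

Σ|x[n]|² = (1/N)Σ|X[k]|² = 21.0000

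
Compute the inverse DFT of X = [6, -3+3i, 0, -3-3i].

x[n] = (1/4) Σ(k=0 to 3) X[k] · e^(2πikn/4)

Computing each x[n]:
x[0] = 0
x[1] = 0
x[2] = 3
x[3] = 3

x = [0, 0, 3, 3]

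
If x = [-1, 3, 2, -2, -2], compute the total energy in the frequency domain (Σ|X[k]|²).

Parseval: Σ|x[n]|² = (1/N)Σ|X[k]|², so Σ|X[k]|² = N·Σ|x[n]|² = 5·22.0000

Σ|X[k]|² = N·Σ|x[n]|² = 5·22.0000 = 110.0000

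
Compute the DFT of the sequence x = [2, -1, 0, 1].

X[k] = Σ(n=0 to 3) x[n] · ω_4^(nk)
where ω_4 = e^(-2πi/4)

Computing each X[k]:
X[0] = 2
X[1] = 2+2i
X[2] = 2
X[3] = 2-2i

X = [2, 2+2i, 2, 2-2i]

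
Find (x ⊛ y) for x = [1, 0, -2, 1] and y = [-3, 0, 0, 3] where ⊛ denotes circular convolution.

(x ⊛ y)[n] = Σ(m=0 to 3) x[m] · y[(n-m) mod 4]

Computing each output sample:
(x ⊛ y)[0] = -3
(x ⊛ y)[1] = -6
(x ⊛ y)[2] = 9
(x ⊛ y)[3] = 0

x ⊛ y = [-3, -6, 9, 0]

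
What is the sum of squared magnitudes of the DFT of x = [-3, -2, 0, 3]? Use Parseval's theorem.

Parseval: Σ|x[n]|² = (1/N)Σ|X[k]|², so Σ|X[k]|² = N·Σ|x[n]|² = 4·22.0000

Σ|X[k]|² = N·Σ|x[n]|² = 4·22.0000 = 88.0000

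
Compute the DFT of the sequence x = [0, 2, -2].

X[k] = Σ(n=0 to 2) x[n] · ω_3^(nk)
where ω_3 = e^(-2πi/3)

Computing each X[k]:
X[0] = 0
X[1] = -3.4641i
X[2] = 3.4641i

X = [0, -3.4641i, 3.4641i]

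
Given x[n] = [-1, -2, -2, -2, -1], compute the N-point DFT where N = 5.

X[k] = Σ(n=0 to 4) x[n] · ω_5^(nk)
where ω_5 = e^(-2πi/5)

Computing each X[k]:
X[0] = -8
X[1] = 1.3090+0.9511i
X[2] = 0.1910+0.5878i
X[3] = 0.1910-0.5878i
X[4] = 1.3090-0.9511i

X = [-8, 1.3090+0.9511i, 0.1910+0.5878i, 0.1910-0.5878i, 1.3090-0.9511i]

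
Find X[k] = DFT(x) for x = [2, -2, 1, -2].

X[k] = Σ(n=0 to 3) x[n] · ω_4^(nk)
where ω_4 = e^(-2πi/4)

Computing each X[k]:
X[0] = -1
X[1] = 1
X[2] = 7
X[3] = 1

X = [-1, 1, 7, 1]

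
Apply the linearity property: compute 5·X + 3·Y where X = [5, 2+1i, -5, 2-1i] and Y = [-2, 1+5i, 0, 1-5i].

By linearity: DFT(5x + 3y) = 5·DFT(x) + 3·DFT(y)
= 5·[5, 2+1i, -5, 2-1i] + 3·[-2, 1+5i, 0, 1-5i]

Computing element-wise:
Z[0] = 5·(5) + 3·(-2) = 19
Z[1] = 5·(2+1i) + 3·(1+5i) = 13+20i
Z[2] = 5·(-5) + 3·(0) = -25
Z[3] = 5·(2-1i) + 3·(1-5i) = 13-20i

DFT(5x + 3y) = 5·X + 3·Y = [19, 13+20i, -25, 13-20i]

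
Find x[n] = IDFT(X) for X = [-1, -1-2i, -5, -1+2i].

x[n] = (1/4) Σ(k=0 to 3) X[k] · e^(2πikn/4)

Computing each x[n]:
x[0] = -2
x[1] = 2
x[2] = -1
x[3] = 0

x = [-2, 2, -1, 0]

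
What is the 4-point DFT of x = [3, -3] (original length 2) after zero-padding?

Original 2-point DFT: [0, 6]
Zero-padded 4-point DFT provides frequency interpolation.

DFT_4([x, 0, ...]) = [0, 3+3i, 6, 3-3i]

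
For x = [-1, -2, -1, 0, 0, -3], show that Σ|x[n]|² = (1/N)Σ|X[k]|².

Time domain:
Σ|x[n]|² = |-1|² + |-2|² + |-1|² + |0|² + |0|² + |-3|² = 15.0000

Frequency domain:
(1/6)Σ|X[k]|² = (1/6)(|-7|² + |-3|² + |2.0000-1.7321i|² + |3|² + |2.0000+1.7321i|² + |-3|²) = (1/6)·90.0000 = 15.0000

Both sides agree, confirming Parseval's theorem.

Σ|x[n]|² = (1/N)Σ|X[k]|² = 15.0000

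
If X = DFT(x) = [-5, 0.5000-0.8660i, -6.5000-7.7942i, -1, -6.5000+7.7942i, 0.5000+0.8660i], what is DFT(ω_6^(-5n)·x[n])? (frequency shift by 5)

Modulation property: DFT(ω_6^(-5n)·x[n]) = X[(k-5) mod 6], so circularly shift X by 5 positions.

X[k-5] = [0.5000-0.8660i, -6.5000-7.7942i, -1, -6.5000+7.7942i, 0.5000+0.8660i, -5]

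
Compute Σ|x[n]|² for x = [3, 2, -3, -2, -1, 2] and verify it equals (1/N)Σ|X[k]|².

Time domain:
Σ|x[n]|² = |3|² + |2|² + |-3|² + |-2|² + |-1|² + |2|² = 31.0000

Frequency domain:
(1/6)Σ|X[k]|² = (1/6)(|1|² + |9.0000+1.7321i|² + |1.0000-1.7321i|² + |-3|² + |1.0000+1.7321i|² + |9.0000-1.7321i|²) = (1/6)·186.0000 = 31.0000

Both sides agree, confirming Parseval's theorem.

Σ|x[n]|² = (1/N)Σ|X[k]|² = 31.0000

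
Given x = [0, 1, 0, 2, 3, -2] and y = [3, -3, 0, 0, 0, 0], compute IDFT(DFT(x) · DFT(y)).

(x ⊛ y)[n] = Σ(m=0 to 5) x[m] · y[(n-m) mod 6]

Computing each output sample:
(x ⊛ y)[0] = 6
(x ⊛ y)[1] = 3
(x ⊛ y)[2] = -3
(x ⊛ y)[3] = 6
(x ⊛ y)[4] = 3
(x ⊛ y)[5] = -15

x ⊛ y = [6, 3, -3, 6, 3, -15]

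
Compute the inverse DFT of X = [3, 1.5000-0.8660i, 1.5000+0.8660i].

x[n] = (1/3) Σ(k=0 to 2) X[k] · e^(2πikn/3)

Computing each x[n]:
x[0] = 2
x[1] = 1
x[2] = 0

x = [2, 1, 0]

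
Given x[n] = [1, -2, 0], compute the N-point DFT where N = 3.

X[k] = Σ(n=0 to 2) x[n] · ω_3^(nk)
where ω_3 = e^(-2πi/3)

Computing each X[k]:
X[0] = -1
X[1] = 2.0000+1.7321i
X[2] = 2.0000-1.7321i

X = [-1, 2.0000+1.7321i, 2.0000-1.7321i]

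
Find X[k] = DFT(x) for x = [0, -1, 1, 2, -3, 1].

X[k] = Σ(n=0 to 5) x[n] · ω_6^(nk)
where ω_6 = e^(-2πi/6)

Computing each X[k]:
X[0] = 0
X[1] = -1.0000-1.7321i
X[2] = 3.0000+5.1962i
X[3] = -4
X[4] = 3.0000-5.1962i
X[5] = -1.0000+1.7321i

X = [0, -1.0000-1.7321i, 3.0000+5.1962i, -4, 3.0000-5.1962i, -1.0000+1.7321i]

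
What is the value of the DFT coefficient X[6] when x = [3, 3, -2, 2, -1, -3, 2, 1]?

X[6] = Σ(n=0 to 7) x[n] · ω_8^(6n) where ω_8 = e^(-2πi/8)
= (3)·ω_8^0 + (3)·ω_8^6 + (-2)·ω_8^12 + (2)·ω_8^18 + (-1)·ω_8^24 + (-3)·ω_8^30 + (2)·ω_8^36 + (1)·ω_8^42

X[6] = 2-3i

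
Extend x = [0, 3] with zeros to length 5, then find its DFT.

Original 2-point DFT: [3, -3]
Zero-padded 5-point DFT provides frequency interpolation.

DFT_5([x, 0, ...]) = [3, 0.9271-2.8532i, -2.4271-1.7634i, -2.4271+1.7634i, 0.9271+2.8532i]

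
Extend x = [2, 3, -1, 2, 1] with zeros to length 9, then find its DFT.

Original 5-point DFT: [7, 2.4271-0.1388i, -0.9271-4.0287i, -0.9271+4.0287i, 2.4271+0.1388i]
Zero-padded 9-point DFT provides frequency interpolation.

DFT_9([x, 0, ...]) = [7, 2.1848-3.0176i, 3.2267-0.2376i, 2.5000-4.3301i, -2.4115-2.4161i, -2.4115+2.4161i, 2.5000+4.3301i, 3.2267+0.2376i, 2.1848+3.0176i]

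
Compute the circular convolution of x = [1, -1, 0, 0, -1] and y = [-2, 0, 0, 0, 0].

(x ⊛ y)[n] = Σ(m=0 to 4) x[m] · y[(n-m) mod 5]

Computing each output sample:
(x ⊛ y)[0] = -2
(x ⊛ y)[1] = 2
(x ⊛ y)[2] = 0
(x ⊛ y)[3] = 0
(x ⊛ y)[4] = 2

x ⊛ y = [-2, 2, 0, 0, 2]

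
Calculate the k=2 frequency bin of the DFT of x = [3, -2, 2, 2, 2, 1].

X[2] = Σ(n=0 to 5) x[n] · ω_6^(2n) where ω_6 = e^(-2πi/6)
= (3)·ω_6^0 + (-2)·ω_6^2 + (2)·ω_6^4 + (2)·ω_6^6 + (2)·ω_6^8 + (1)·ω_6^10

X[2] = 3.5000+2.5981i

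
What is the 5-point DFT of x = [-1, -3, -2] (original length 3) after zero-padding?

Original 3-point DFT: [-6, 1.5000+0.8660i, 1.5000-0.8660i]
Zero-padded 5-point DFT provides frequency interpolation.

DFT_5([x, 0, ...]) = [-6, -0.3090+4.0287i, 0.8090-0.1388i, 0.8090+0.1388i, -0.3090-4.0287i]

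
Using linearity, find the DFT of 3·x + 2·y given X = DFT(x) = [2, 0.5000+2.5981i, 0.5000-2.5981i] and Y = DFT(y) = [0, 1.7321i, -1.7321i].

By linearity: DFT(3x + 2y) = 3·DFT(x) + 2·DFT(y)
= 3·[2, 0.5000+2.5981i, 0.5000-2.5981i] + 2·[0, 1.7321i, -1.7321i]

Computing element-wise:
Z[0] = 3·(2) + 2·(0) = 6
Z[1] = 3·(0.5000+2.5981i) + 2·(1.7321i) = 1.5000+11.2585i
Z[2] = 3·(0.5000-2.5981i) + 2·(-1.7321i) = 1.5000-11.2585i

DFT(3x + 2y) = 3·X + 2·Y = [6, 1.5000+11.2585i, 1.5000-11.2585i]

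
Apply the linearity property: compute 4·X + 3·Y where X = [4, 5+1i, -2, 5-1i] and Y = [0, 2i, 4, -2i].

By linearity: DFT(4x + 3y) = 4·DFT(x) + 3·DFT(y)
= 4·[4, 5+1i, -2, 5-1i] + 3·[0, 2i, 4, -2i]

Computing element-wise:
Z[0] = 4·(4) + 3·(0) = 16
Z[1] = 4·(5+1i) + 3·(2i) = 20+10i
Z[2] = 4·(-2) + 3·(4) = 4
Z[3] = 4·(5-1i) + 3·(-2i) = 20-10i

DFT(4x + 3y) = 4·X + 3·Y = [16, 20+10i, 4, 20-10i]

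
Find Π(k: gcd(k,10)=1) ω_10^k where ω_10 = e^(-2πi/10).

The primitive 10th roots of unity are ω_10^k for k coprime to 10: k ∈ {1, 3, 7, 9}
Their product equals the constant term of the cyclotomic polynomial Φ_10(x) up to sign.
For n ≥ 3, the product of all primitive nth roots of unity is 1. (For n=1 it is 1; for n=2 it is -1.)

1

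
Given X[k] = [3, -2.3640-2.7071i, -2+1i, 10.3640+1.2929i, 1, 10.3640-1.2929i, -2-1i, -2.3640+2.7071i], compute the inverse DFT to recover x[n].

x[n] = (1/8) Σ(k=0 to 7) X[k] · e^(2πikn/8)

Computing each x[n]:
x[0] = 2
x[1] = -2
x[2] = 2
x[3] = 3
x[4] = -2
x[5] = 2
x[6] = 0
x[7] = -2

x = [2, -2, 2, 3, -2, 2, 0, -2]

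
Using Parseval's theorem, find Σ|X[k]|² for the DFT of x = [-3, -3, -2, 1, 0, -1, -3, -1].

Parseval: Σ|x[n]|² = (1/N)Σ|X[k]|², so Σ|X[k]|² = N·Σ|x[n]|² = 8·34.0000

Σ|X[k]|² = N·Σ|x[n]|² = 8·34.0000 = 272.0000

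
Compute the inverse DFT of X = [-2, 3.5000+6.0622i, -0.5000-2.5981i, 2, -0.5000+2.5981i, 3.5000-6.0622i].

x[n] = (1/6) Σ(k=0 to 5) X[k] · e^(2πikn/6)

Computing each x[n]:
x[0] = 1
x[1] = -1
x[2] = -3
x[3] = -2
x[4] = 2
x[5] = 1

x = [1, -1, -3, -2, 2, 1]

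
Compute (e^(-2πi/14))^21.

Since ω_14^14 = 1, powers reduce modulo 14.
21 mod 14 = 7
So ω_14^21 = ω_14^7 = e^(-2πi·7/14)

ω_14^21 = ω_14^7 = -1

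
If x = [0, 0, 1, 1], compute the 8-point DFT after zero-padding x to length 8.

Original 4-point DFT: [2, -1+1i, 0, -1-1i]
Zero-padded 8-point DFT provides frequency interpolation.

DFT_8([x, 0, ...]) = [2, -0.7071-1.7071i, -1+1i, 0.7071+0.2929i, 0, 0.7071-0.2929i, -1-1i, -0.7071+1.7071i]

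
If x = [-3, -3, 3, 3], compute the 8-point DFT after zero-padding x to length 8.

Original 4-point DFT: [0, -6+6i, 0, -6-6i]
Zero-padded 8-point DFT provides frequency interpolation.

DFT_8([x, 0, ...]) = [0, -7.2426-3.0000i, -6+6i, 1.2426+3.0000i, 0, 1.2426-3.0000i, -6-6i, -7.2426+3.0000i]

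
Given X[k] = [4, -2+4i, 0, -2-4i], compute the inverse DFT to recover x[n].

x[n] = (1/4) Σ(k=0 to 3) X[k] · e^(2πikn/4)

Computing each x[n]:
x[0] = 0
x[1] = -1
x[2] = 2
x[3] = 3

x = [0, -1, 2, 3]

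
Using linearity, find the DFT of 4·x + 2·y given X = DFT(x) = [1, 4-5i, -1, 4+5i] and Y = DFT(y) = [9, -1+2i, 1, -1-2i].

By linearity: DFT(4x + 2y) = 4·DFT(x) + 2·DFT(y)
= 4·[1, 4-5i, -1, 4+5i] + 2·[9, -1+2i, 1, -1-2i]

Computing element-wise:
Z[0] = 4·(1) + 2·(9) = 22
Z[1] = 4·(4-5i) + 2·(-1+2i) = 14-16i
Z[2] = 4·(-1) + 2·(1) = -2
Z[3] = 4·(4+5i) + 2·(-1-2i) = 14+16i

DFT(4x + 2y) = 4·X + 2·Y = [22, 14-16i, -2, 14+16i]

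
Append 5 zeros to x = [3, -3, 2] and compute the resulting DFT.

Original 3-point DFT: [2, 3.5000+4.3301i, 3.5000-4.3301i]
Zero-padded 8-point DFT provides frequency interpolation.

DFT_8([x, 0, ...]) = [2, 0.8787+0.1213i, 1+3i, 5.1213+4.1213i, 8, 5.1213-4.1213i, 1-3i, 0.8787-0.1213i]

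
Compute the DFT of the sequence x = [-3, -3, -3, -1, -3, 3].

X[k] = Σ(n=0 to 5) x[n] · ω_6^(nk)
where ω_6 = e^(-2πi/6)

Computing each X[k]:
X[0] = -10
X[1] = 1.0000+5.1962i
X[2] = -1.0000+5.1962i
X[3] = -8
X[4] = -1.0000-5.1962i
X[5] = 1.0000-5.1962i

X = [-10, 1.0000+5.1962i, -1.0000+5.1962i, -8, -1.0000-5.1962i, 1.0000-5.1962i]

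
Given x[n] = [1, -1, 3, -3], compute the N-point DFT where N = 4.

X[k] = Σ(n=0 to 3) x[n] · ω_4^(nk)
where ω_4 = e^(-2πi/4)

Computing each X[k]:
X[0] = 0
X[1] = -2-2i
X[2] = 8
X[3] = -2+2i

X = [0, -2-2i, 8, -2+2i]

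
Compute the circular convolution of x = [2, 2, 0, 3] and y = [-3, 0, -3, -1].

(x ⊛ y)[n] = Σ(m=0 to 3) x[m] · y[(n-m) mod 4]

Computing each output sample:
(x ⊛ y)[0] = -8
(x ⊛ y)[1] = -15
(x ⊛ y)[2] = -9
(x ⊛ y)[3] = -17

x ⊛ y = [-8, -15, -9, -17]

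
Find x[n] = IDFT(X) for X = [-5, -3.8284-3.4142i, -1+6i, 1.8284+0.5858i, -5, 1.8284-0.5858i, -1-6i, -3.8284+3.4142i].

x[n] = (1/8) Σ(k=0 to 7) X[k] · e^(2πikn/8)

Computing each x[n]:
x[0] = -2
x[1] = -2
x[2] = 0
x[3] = 3
x[4] = -1
x[5] = -1
x[6] = -2
x[7] = 0

x = [-2, -2, 0, 3, -1, -1, -2, 0]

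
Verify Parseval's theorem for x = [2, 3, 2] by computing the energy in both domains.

Time domain:
Σ|x[n]|² = |2|² + |3|² + |2|² = 17.0000

Frequency domain:
(1/3)Σ|X[k]|² = (1/3)(|7|² + |-0.5000-0.8660i|² + |-0.5000+0.8660i|²) = (1/3)·51.0000 = 17.0000

Both sides agree, confirming Parseval's theorem.

Σ|x[n]|² = (1/N)Σ|X[k]|² = 17.0000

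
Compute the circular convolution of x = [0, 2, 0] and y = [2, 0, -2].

(x ⊛ y)[n] = Σ(m=0 to 2) x[m] · y[(n-m) mod 3]

Computing each output sample:
(x ⊛ y)[0] = -4
(x ⊛ y)[1] = 4
(x ⊛ y)[2] = 0

x ⊛ y = [-4, 4, 0]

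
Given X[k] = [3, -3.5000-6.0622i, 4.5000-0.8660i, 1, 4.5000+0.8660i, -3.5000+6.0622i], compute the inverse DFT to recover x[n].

x[n] = (1/6) Σ(k=0 to 5) X[k] · e^(2πikn/6)

Computing each x[n]:
x[0] = 1
x[1] = 1
x[2] = 2
x[3] = 3
x[4] = -1
x[5] = -3

x = [1, 1, 2, 3, -1, -3]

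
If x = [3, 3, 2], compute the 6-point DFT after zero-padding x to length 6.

Original 3-point DFT: [8, 0.5000-0.8660i, 0.5000+0.8660i]
Zero-padded 6-point DFT provides frequency interpolation.

DFT_6([x, 0, ...]) = [8, 3.5000-4.3301i, 0.5000-0.8660i, 2, 0.5000+0.8660i, 3.5000+4.3301i]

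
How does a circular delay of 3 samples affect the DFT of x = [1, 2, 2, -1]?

Time shift by 3: X_shifted[k] = ω_4^(3k) · X[k]
Shifted x = [2, 2, -1, 1]

DFT(x[n-3]) = [4, 3-1i, -2, 3+1i]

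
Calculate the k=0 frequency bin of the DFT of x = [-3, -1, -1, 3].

X[0] = Σ(n=0 to 3) x[n] · ω_4^0 = Σ x[n]
= (-3) + (-1) + (-1) + (3)

X[0] = -2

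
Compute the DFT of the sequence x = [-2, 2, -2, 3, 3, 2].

X[k] = Σ(n=0 to 5) x[n] · ω_6^(nk)
where ω_6 = e^(-2πi/6)

Computing each X[k]:
X[0] = 6
X[1] = -3.5000+4.3301i
X[2] = -1.5000-4.3301i
X[3] = -8
X[4] = -1.5000+4.3301i
X[5] = -3.5000-4.3301i

X = [6, -3.5000+4.3301i, -1.5000-4.3301i, -8, -1.5000+4.3301i, -3.5000-4.3301i]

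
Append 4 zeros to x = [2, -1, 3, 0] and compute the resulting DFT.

Original 4-point DFT: [4, -1+1i, 6, -1-1i]
Zero-padded 8-point DFT provides frequency interpolation.

DFT_8([x, 0, ...]) = [4, 1.2929-2.2929i, -1+1i, 2.7071+3.7071i, 6, 2.7071-3.7071i, -1-1i, 1.2929+2.2929i]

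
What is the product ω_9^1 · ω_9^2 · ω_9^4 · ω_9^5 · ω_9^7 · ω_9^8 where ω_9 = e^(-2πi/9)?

The primitive 9th roots of unity are ω_9^k for k coprime to 9: k ∈ {1, 2, 4, 5, 7, 8}
Their product equals the constant term of the cyclotomic polynomial Φ_9(x) up to sign.
For n ≥ 3, the product of all primitive nth roots of unity is 1. (For n=1 it is 1; for n=2 it is -1.)

1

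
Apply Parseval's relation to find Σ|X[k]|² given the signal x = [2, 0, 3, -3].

Parseval: Σ|x[n]|² = (1/N)Σ|X[k]|², so Σ|X[k]|² = N·Σ|x[n]|² = 4·22.0000

Σ|X[k]|² = N·Σ|x[n]|² = 4·22.0000 = 88.0000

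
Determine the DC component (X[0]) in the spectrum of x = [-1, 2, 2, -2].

X[0] = Σ(n=0 to 3) x[n] · ω_4^0 = Σ x[n]
= (-1) + (2) + (2) + (-2)

X[0] = 1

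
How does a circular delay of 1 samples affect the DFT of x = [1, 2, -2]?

Time shift by 1: X_shifted[k] = ω_3^(1k) · X[k]
Shifted x = [-2, 1, 2]

DFT(x[n-1]) = [1, -3.5000+0.8660i, -3.5000-0.8660i]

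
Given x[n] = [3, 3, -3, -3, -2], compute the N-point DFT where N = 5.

X[k] = Σ(n=0 to 4) x[n] · ω_5^(nk)
where ω_5 = e^(-2πi/5)

Computing each X[k]:
X[0] = -2
X[1] = 8.1631-4.7553i
X[2] = 0.3369-2.9389i
X[3] = 0.3369+2.9389i
X[4] = 8.1631+4.7553i

X = [-2, 8.1631-4.7553i, 0.3369-2.9389i, 0.3369+2.9389i, 8.1631+4.7553i]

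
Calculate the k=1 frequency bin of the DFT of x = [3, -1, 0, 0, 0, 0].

X[1] = Σ(n=0 to 5) x[n] · ω_6^(1n) where ω_6 = e^(-2πi/6)
= (3)·ω_6^0 + (-1)·ω_6^1 + (0)·ω_6^2 + (0)·ω_6^3 + (0)·ω_6^4 + (0)·ω_6^5

X[1] = 2.5000+0.8660i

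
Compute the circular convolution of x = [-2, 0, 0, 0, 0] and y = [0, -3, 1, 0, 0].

(x ⊛ y)[n] = Σ(m=0 to 4) x[m] · y[(n-m) mod 5]

Computing each output sample:
(x ⊛ y)[0] = 0
(x ⊛ y)[1] = 6
(x ⊛ y)[2] = -2
(x ⊛ y)[3] = 0
(x ⊛ y)[4] = 0

x ⊛ y = [0, 6, -2, 0, 0]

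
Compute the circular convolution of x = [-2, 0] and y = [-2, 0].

(x ⊛ y)[n] = Σ(m=0 to 1) x[m] · y[(n-m) mod 2]

Computing each output sample:
(x ⊛ y)[0] = 4
(x ⊛ y)[1] = 0

x ⊛ y = [4, 0]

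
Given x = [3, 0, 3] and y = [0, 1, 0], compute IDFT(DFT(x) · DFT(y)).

(x ⊛ y)[n] = Σ(m=0 to 2) x[m] · y[(n-m) mod 3]

Computing each output sample:
(x ⊛ y)[0] = 3
(x ⊛ y)[1] = 3
(x ⊛ y)[2] = 0

x ⊛ y = [3, 3, 0]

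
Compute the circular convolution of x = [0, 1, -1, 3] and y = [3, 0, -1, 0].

(x ⊛ y)[n] = Σ(m=0 to 3) x[m] · y[(n-m) mod 4]

Computing each output sample:
(x ⊛ y)[0] = 1
(x ⊛ y)[1] = 0
(x ⊛ y)[2] = -3
(x ⊛ y)[3] = 8

x ⊛ y = [1, 0, -3, 8]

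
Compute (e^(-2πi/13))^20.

Since ω_13^13 = 1, powers reduce modulo 13.
20 mod 13 = 7
So ω_13^20 = ω_13^7 = e^(-2πi·7/13)

ω_13^20 = ω_13^7 = -0.9709+0.2393i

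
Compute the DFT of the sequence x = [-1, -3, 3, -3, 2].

X[k] = Σ(n=0 to 4) x[n] · ω_5^(nk)
where ω_5 = e^(-2πi/5)

Computing each X[k]:
X[0] = -2
X[1] = -1.3090+1.2286i
X[2] = -0.1910+8.6453i
X[3] = -0.1910-8.6453i
X[4] = -1.3090-1.2286i

X = [-2, -1.3090+1.2286i, -0.1910+8.6453i, -0.1910-8.6453i, -1.3090-1.2286i]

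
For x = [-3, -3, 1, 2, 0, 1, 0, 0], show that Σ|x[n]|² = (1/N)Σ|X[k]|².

Time domain:
Σ|x[n]|² = |-3|² + |-3|² + |1|² + |2|² + |0|² + |1|² + |0|² + |0|² = 24.0000

Frequency domain:
(1/8)Σ|X[k]|² = (1/8)(|-2|² + |-7.2426+0.4142i|² + |-4+4i|² + |1.2426+2.4142i|² + |-2|² + |1.2426-2.4142i|² + |-4-4i|² + |-7.2426-0.4142i|²) = (1/8)·192.0000 = 24.0000

Both sides agree, confirming Parseval's theorem.

Σ|x[n]|² = (1/N)Σ|X[k]|² = 24.0000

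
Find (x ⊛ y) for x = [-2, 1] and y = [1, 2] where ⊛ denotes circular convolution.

(x ⊛ y)[n] = Σ(m=0 to 1) x[m] · y[(n-m) mod 2]

Computing each output sample:
(x ⊛ y)[0] = 0
(x ⊛ y)[1] = -3

x ⊛ y = [0, -3]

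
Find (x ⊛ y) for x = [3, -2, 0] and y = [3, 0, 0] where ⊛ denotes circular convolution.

(x ⊛ y)[n] = Σ(m=0 to 2) x[m] · y[(n-m) mod 3]

Computing each output sample:
(x ⊛ y)[0] = 9
(x ⊛ y)[1] = -6
(x ⊛ y)[2] = 0

x ⊛ y = [9, -6, 0]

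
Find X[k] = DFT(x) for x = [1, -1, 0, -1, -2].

X[k] = Σ(n=0 to 4) x[n] · ω_5^(nk)
where ω_5 = e^(-2πi/5)

Computing each X[k]:
X[0] = -3
X[1] = 0.8820-1.5388i
X[2] = 3.1180+0.3633i
X[3] = 3.1180-0.3633i
X[4] = 0.8820+1.5388i

X = [-3, 0.8820-1.5388i, 3.1180+0.3633i, 3.1180-0.3633i, 0.8820+1.5388i]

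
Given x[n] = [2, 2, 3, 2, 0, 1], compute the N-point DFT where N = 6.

X[k] = Σ(n=0 to 5) x[n] · ω_6^(nk)
where ω_6 = e^(-2πi/6)

Computing each X[k]:
X[0] = 10
X[1] = -3.4641i
X[2] = 1.0000+1.7321i
X[3] = 0
X[4] = 1.0000-1.7321i
X[5] = 3.4641i

X = [10, -3.4641i, 1.0000+1.7321i, 0, 1.0000-1.7321i, 3.4641i]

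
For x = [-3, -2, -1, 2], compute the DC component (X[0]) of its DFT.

X[0] = Σ(n=0 to 3) x[n] · ω_4^0 = Σ x[n]
= (-3) + (-2) + (-1) + (2)

X[0] = -4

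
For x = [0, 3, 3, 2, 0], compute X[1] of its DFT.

X[1] = Σ(n=0 to 4) x[n] · ω_5^(1n) where ω_5 = e^(-2πi/5)
= (0)·ω_5^0 + (3)·ω_5^1 + (3)·ω_5^2 + (2)·ω_5^3 + (0)·ω_5^4

X[1] = -3.1180-3.4410i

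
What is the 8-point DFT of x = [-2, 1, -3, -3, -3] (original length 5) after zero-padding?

Original 5-point DFT: [-10, 2.2361-3.8042i, -2.2361-2.3511i, -2.2361+2.3511i, 2.2361+3.8042i]
Zero-padded 8-point DFT provides frequency interpolation.

DFT_8([x, 0, ...]) = [-10, 3.8284+4.4142i, -2-4i, -1.8284-1.5858i, -6, -1.8284+1.5858i, -2+4i, 3.8284-4.4142i]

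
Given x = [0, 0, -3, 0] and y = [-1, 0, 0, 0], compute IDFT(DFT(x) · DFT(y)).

(x ⊛ y)[n] = Σ(m=0 to 3) x[m] · y[(n-m) mod 4]

Computing each output sample:
(x ⊛ y)[0] = 0
(x ⊛ y)[1] = 0
(x ⊛ y)[2] = 3
(x ⊛ y)[3] = 0

x ⊛ y = [0, 0, 3, 0]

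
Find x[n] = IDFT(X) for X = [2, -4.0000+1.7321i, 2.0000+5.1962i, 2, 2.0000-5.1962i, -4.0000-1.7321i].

x[n] = (1/6) Σ(k=0 to 5) X[k] · e^(2πikn/6)

Computing each x[n]:
x[0] = 0
x[1] = -3
x[2] = 2
x[3] = 2
x[4] = 0
x[5] = 1

x = [0, -3, 2, 2, 0, 1]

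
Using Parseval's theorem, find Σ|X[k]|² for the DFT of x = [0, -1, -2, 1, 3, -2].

Parseval: Σ|x[n]|² = (1/N)Σ|X[k]|², so Σ|X[k]|² = N·Σ|x[n]|² = 6·19.0000

Σ|X[k]|² = N·Σ|x[n]|² = 6·19.0000 = 114.0000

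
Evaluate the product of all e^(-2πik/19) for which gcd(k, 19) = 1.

The primitive 19th roots of unity are ω_19^k for k coprime to 19: k ∈ {1, 2, 3, 4, 5, 6, 7, 8, 9, 10, 11, 12, 13, 14, 15, 16, 17, 18}
Their product equals the constant term of the cyclotomic polynomial Φ_19(x) up to sign.
For n ≥ 3, the product of all primitive nth roots of unity is 1. (For n=1 it is 1; for n=2 it is -1.)

1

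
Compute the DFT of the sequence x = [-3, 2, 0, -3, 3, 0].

X[k] = Σ(n=0 to 5) x[n] · ω_6^(nk)
where ω_6 = e^(-2πi/6)

Computing each X[k]:
X[0] = -1
X[1] = -0.5000+0.8660i
X[2] = -8.5000-4.3301i
X[3] = 1
X[4] = -8.5000+4.3301i
X[5] = -0.5000-0.8660i

X = [-1, -0.5000+0.8660i, -8.5000-4.3301i, 1, -8.5000+4.3301i, -0.5000-0.8660i]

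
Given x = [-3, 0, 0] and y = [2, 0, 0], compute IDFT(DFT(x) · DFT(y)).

(x ⊛ y)[n] = Σ(m=0 to 2) x[m] · y[(n-m) mod 3]

Computing each output sample:
(x ⊛ y)[0] = -6
(x ⊛ y)[1] = 0
(x ⊛ y)[2] = 0

x ⊛ y = [-6, 0, 0]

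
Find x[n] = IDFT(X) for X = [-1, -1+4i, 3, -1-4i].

x[n] = (1/4) Σ(k=0 to 3) X[k] · e^(2πikn/4)

Computing each x[n]:
x[0] = 0
x[1] = -3
x[2] = 1
x[3] = 1

x = [0, -3, 1, 1]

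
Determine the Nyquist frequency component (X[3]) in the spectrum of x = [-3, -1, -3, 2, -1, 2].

X[3] = Σ(n=0 to 5) x[n] · ω_6^(3n) where ω_6 = e^(-2πi/6)
= (-3)·ω_6^0 + (-1)·ω_6^3 + (-3)·ω_6^6 + (2)·ω_6^9 + (-1)·ω_6^12 + (2)·ω_6^15

X[3] = -10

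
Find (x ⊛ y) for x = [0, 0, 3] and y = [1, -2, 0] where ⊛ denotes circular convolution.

(x ⊛ y)[n] = Σ(m=0 to 2) x[m] · y[(n-m) mod 3]

Computing each output sample:
(x ⊛ y)[0] = -6
(x ⊛ y)[1] = 0
(x ⊛ y)[2] = 3

x ⊛ y = [-6, 0, 3]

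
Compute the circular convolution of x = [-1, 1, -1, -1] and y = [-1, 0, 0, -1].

(x ⊛ y)[n] = Σ(m=0 to 3) x[m] · y[(n-m) mod 4]

Computing each output sample:
(x ⊛ y)[0] = 0
(x ⊛ y)[1] = 0
(x ⊛ y)[2] = 2
(x ⊛ y)[3] = 2

x ⊛ y = [0, 0, 2, 2]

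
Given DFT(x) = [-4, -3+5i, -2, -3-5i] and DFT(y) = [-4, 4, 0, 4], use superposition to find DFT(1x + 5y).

By linearity: DFT(1x + 5y) = 1·DFT(x) + 5·DFT(y)
= 1·[-4, -3+5i, -2, -3-5i] + 5·[-4, 4, 0, 4]

Computing element-wise:
Z[0] = 1·(-4) + 5·(-4) = -24
Z[1] = 1·(-3+5i) + 5·(4) = 17+5i
Z[2] = 1·(-2) + 5·(0) = -2
Z[3] = 1·(-3-5i) + 5·(4) = 17-5i

DFT(1x + 5y) = 1·X + 5·Y = [-24, 17+5i, -2, 17-5i]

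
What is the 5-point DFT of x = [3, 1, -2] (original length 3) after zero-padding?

Original 3-point DFT: [2, 3.5000-2.5981i, 3.5000+2.5981i]
Zero-padded 5-point DFT provides frequency interpolation.

DFT_5([x, 0, ...]) = [2, 4.9271+0.2245i, 1.5729-2.4899i, 1.5729+2.4899i, 4.9271-0.2245i]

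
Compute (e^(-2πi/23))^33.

Since ω_23^23 = 1, powers reduce modulo 23.
33 mod 23 = 10
So ω_23^33 = ω_23^10 = e^(-2πi·10/23)

ω_23^33 = ω_23^10 = -0.9172-0.3984i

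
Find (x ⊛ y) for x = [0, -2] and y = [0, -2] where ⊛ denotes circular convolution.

(x ⊛ y)[n] = Σ(m=0 to 1) x[m] · y[(n-m) mod 2]

Computing each output sample:
(x ⊛ y)[0] = 4
(x ⊛ y)[1] = 0

x ⊛ y = [4, 0]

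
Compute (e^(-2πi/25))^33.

Since ω_25^25 = 1, powers reduce modulo 25.
33 mod 25 = 8
So ω_25^33 = ω_25^8 = e^(-2πi·8/25)

ω_25^33 = ω_25^8 = -0.4258-0.9048i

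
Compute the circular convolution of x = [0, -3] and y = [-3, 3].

(x ⊛ y)[n] = Σ(m=0 to 1) x[m] · y[(n-m) mod 2]

Computing each output sample:
(x ⊛ y)[0] = -9
(x ⊛ y)[1] = 9

x ⊛ y = [-9, 9]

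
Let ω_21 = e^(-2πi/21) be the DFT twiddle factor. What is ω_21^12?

ω_21^12 = e^(-2πi·12/21)
= cos(-2π·12/21) + i·sin(-2π·12/21)
= cos(-24π/21) + i·sin(-24π/21)

ω_21^12 = cos(-24π/21) + i·sin(-24π/21) = -0.9010+0.4339i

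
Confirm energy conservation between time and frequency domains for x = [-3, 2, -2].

Time domain:
Σ|x[n]|² = |-3|² + |2|² + |-2|² = 17.0000

Frequency domain:
(1/3)Σ|X[k]|² = (1/3)(|-3|² + |-3.0000-3.4641i|² + |-3.0000+3.4641i|²) = (1/3)·51.0000 = 17.0000

Both sides agree, confirming Parseval's theorem.

Σ|x[n]|² = (1/N)Σ|X[k]|² = 17.0000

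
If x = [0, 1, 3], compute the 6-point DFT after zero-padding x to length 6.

Original 3-point DFT: [4, -2.0000+1.7321i, -2.0000-1.7321i]
Zero-padded 6-point DFT provides frequency interpolation.

DFT_6([x, 0, ...]) = [4, -1.0000-3.4641i, -2.0000+1.7321i, 2, -2.0000-1.7321i, -1.0000+3.4641i]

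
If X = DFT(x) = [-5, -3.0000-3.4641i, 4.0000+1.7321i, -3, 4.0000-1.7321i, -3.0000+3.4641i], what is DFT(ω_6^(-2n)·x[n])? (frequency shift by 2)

Modulation property: DFT(ω_6^(-2n)·x[n]) = X[(k-2) mod 6], so circularly shift X by 2 positions.

X[k-2] = [4.0000-1.7321i, -3.0000+3.4641i, -5, -3.0000-3.4641i, 4.0000+1.7321i, -3]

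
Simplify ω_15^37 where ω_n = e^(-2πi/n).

Since ω_15^15 = 1, powers reduce modulo 15.
37 mod 15 = 7
So ω_15^37 = ω_15^7 = e^(-2πi·7/15)

ω_15^37 = ω_15^7 = -0.9781-0.2079i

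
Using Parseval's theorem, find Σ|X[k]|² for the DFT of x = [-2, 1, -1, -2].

Parseval: Σ|x[n]|² = (1/N)Σ|X[k]|², so Σ|X[k]|² = N·Σ|x[n]|² = 4·10.0000

Σ|X[k]|² = N·Σ|x[n]|² = 4·10.0000 = 40.0000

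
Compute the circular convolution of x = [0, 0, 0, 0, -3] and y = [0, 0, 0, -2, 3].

(x ⊛ y)[n] = Σ(m=0 to 4) x[m] · y[(n-m) mod 5]

Computing each output sample:
(x ⊛ y)[0] = 0
(x ⊛ y)[1] = 0
(x ⊛ y)[2] = 6
(x ⊛ y)[3] = -9
(x ⊛ y)[4] = 0

x ⊛ y = [0, 0, 6, -9, 0]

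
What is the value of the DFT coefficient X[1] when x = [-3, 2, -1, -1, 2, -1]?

X[1] = Σ(n=0 to 5) x[n] · ω_6^(1n) where ω_6 = e^(-2πi/6)
= (-3)·ω_6^0 + (2)·ω_6^1 + (-1)·ω_6^2 + (-1)·ω_6^3 + (2)·ω_6^4 + (-1)·ω_6^5

X[1] = -2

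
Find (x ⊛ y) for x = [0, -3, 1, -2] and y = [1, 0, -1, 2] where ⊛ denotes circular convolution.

(x ⊛ y)[n] = Σ(m=0 to 3) x[m] · y[(n-m) mod 4]

Computing each output sample:
(x ⊛ y)[0] = -7
(x ⊛ y)[1] = 1
(x ⊛ y)[2] = -3
(x ⊛ y)[3] = 1

x ⊛ y = [-7, 1, -3, 1]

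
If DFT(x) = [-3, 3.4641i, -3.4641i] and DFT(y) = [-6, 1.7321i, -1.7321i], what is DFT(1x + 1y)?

By linearity: DFT(1x + 1y) = 1·DFT(x) + 1·DFT(y)
= 1·[-3, 3.4641i, -3.4641i] + 1·[-6, 1.7321i, -1.7321i]

Computing element-wise:
Z[0] = 1·(-3) + 1·(-6) = -9
Z[1] = 1·(3.4641i) + 1·(1.7321i) = 5.1962i
Z[2] = 1·(-3.4641i) + 1·(-1.7321i) = -5.1962i

DFT(1x + 1y) = 1·X + 1·Y = [-9, 5.1962i, -5.1962i]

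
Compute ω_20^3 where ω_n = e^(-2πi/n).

ω_20^3 = e^(-2πi·3/20)
= cos(-2π·3/20) + i·sin(-2π·3/20)
= cos(-6π/20) + i·sin(-6π/20)

ω_20^3 = cos(-6π/20) + i·sin(-6π/20) = 0.5878-0.8090i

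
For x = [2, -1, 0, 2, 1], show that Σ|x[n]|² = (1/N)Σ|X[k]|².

Time domain:
Σ|x[n]|² = |2|² + |-1|² + |0|² + |2|² + |1|² = 10.0000

Frequency domain:
(1/5)Σ|X[k]|² = (1/5)(|4|² + |0.3820+3.0777i|² + |2.6180-0.7265i|² + |2.6180+0.7265i|² + |0.3820-3.0777i|²) = (1/5)·50.0000 = 10.0000

Both sides agree, confirming Parseval's theorem.

Σ|x[n]|² = (1/N)Σ|X[k]|² = 10.0000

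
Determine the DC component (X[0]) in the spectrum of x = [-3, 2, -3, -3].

X[0] = Σ(n=0 to 3) x[n] · ω_4^0 = Σ x[n]
= (-3) + (2) + (-3) + (-3)

X[0] = -7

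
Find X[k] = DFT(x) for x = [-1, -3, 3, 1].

X[k] = Σ(n=0 to 3) x[n] · ω_4^(nk)
where ω_4 = e^(-2πi/4)

Computing each X[k]:
X[0] = 0
X[1] = -4+4i
X[2] = 4
X[3] = -4-4i

X = [0, -4+4i, 4, -4-4i]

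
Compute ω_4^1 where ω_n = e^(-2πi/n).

ω_4^1 = e^(-2πi·1/4)
= cos(-2π·1/4) + i·sin(-2π·1/4)
= cos(-2π/4) + i·sin(-2π/4)

ω_4^1 = cos(-2π/4) + i·sin(-2π/4) = -1i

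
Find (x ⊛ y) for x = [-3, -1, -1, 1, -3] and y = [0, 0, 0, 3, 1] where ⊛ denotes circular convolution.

(x ⊛ y)[n] = Σ(m=0 to 4) x[m] · y[(n-m) mod 5]

Computing each output sample:
(x ⊛ y)[0] = -4
(x ⊛ y)[1] = 2
(x ⊛ y)[2] = -8
(x ⊛ y)[3] = -12
(x ⊛ y)[4] = -6

x ⊛ y = [-4, 2, -8, -12, -6]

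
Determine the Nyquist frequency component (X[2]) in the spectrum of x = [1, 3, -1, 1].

X[2] = Σ(n=0 to 3) x[n] · ω_4^(2n) where ω_4 = e^(-2πi/4)
= (1)·ω_4^0 + (3)·ω_4^2 + (-1)·ω_4^4 + (1)·ω_4^6

X[2] = -4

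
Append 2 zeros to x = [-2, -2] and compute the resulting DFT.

Original 2-point DFT: [-4, 0]
Zero-padded 4-point DFT provides frequency interpolation.

DFT_4([x, 0, ...]) = [-4, -2+2i, 0, -2-2i]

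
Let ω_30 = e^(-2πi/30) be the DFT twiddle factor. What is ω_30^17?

ω_30^17 = e^(-2πi·17/30)
= cos(-2π·17/30) + i·sin(-2π·17/30)
= cos(-34π/30) + i·sin(-34π/30)

ω_30^17 = cos(-34π/30) + i·sin(-34π/30) = -0.9135+0.4067i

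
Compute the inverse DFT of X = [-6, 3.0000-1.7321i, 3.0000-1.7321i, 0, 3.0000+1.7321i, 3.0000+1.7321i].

x[n] = (1/6) Σ(k=0 to 5) X[k] · e^(2πikn/6)

Computing each x[n]:
x[0] = 1
x[1] = 0
x[2] = -2
x[3] = -1
x[4] = -2
x[5] = -2

x = [1, 0, -2, -1, -2, -2]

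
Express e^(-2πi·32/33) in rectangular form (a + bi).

ω_33^32 = e^(-2πi·32/33)
= cos(-2π·32/33) + i·sin(-2π·32/33)
= cos(-64π/33) + i·sin(-64π/33)

ω_33^32 = cos(-64π/33) + i·sin(-64π/33) = 0.9819+0.1893i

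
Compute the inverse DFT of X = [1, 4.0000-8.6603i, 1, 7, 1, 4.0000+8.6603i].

x[n] = (1/6) Σ(k=0 to 5) X[k] · e^(2πikn/6)

Computing each x[n]:
x[0] = 3
x[1] = 2
x[2] = 3
x[3] = -2
x[4] = -2
x[5] = -3

x = [3, 2, 3, -2, -2, -3]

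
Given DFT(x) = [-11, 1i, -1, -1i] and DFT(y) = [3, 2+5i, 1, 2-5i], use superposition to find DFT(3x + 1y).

By linearity: DFT(3x + 1y) = 3·DFT(x) + 1·DFT(y)
= 3·[-11, 1i, -1, -1i] + 1·[3, 2+5i, 1, 2-5i]

Computing element-wise:
Z[0] = 3·(-11) + 1·(3) = -30
Z[1] = 3·(1i) + 1·(2+5i) = 2+8i
Z[2] = 3·(-1) + 1·(1) = -2
Z[3] = 3·(-1i) + 1·(2-5i) = 2-8i

DFT(3x + 1y) = 3·X + 1·Y = [-30, 2+8i, -2, 2-8i]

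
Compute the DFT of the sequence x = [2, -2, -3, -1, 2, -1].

X[k] = Σ(n=0 to 5) x[n] · ω_6^(nk)
where ω_6 = e^(-2πi/6)

Computing each X[k]:
X[0] = -3
X[1] = 2.0000+5.1962i
X[2] = 3.0000-3.4641i
X[3] = 5
X[4] = 3.0000+3.4641i
X[5] = 2.0000-5.1962i

X = [-3, 2.0000+5.1962i, 3.0000-3.4641i, 5, 3.0000+3.4641i, 2.0000-5.1962i]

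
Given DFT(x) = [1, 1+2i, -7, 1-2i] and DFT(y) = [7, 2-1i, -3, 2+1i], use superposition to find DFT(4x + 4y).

By linearity: DFT(4x + 4y) = 4·DFT(x) + 4·DFT(y)
= 4·[1, 1+2i, -7, 1-2i] + 4·[7, 2-1i, -3, 2+1i]

Computing element-wise:
Z[0] = 4·(1) + 4·(7) = 32
Z[1] = 4·(1+2i) + 4·(2-1i) = 12+4i
Z[2] = 4·(-7) + 4·(-3) = -40
Z[3] = 4·(1-2i) + 4·(2+1i) = 12-4i

DFT(4x + 4y) = 4·X + 4·Y = [32, 12+4i, -40, 12-4i]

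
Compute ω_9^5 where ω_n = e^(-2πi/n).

ω_9^5 = e^(-2πi·5/9)
= cos(-2π·5/9) + i·sin(-2π·5/9)
= cos(-10π/9) + i·sin(-10π/9)

ω_9^5 = cos(-10π/9) + i·sin(-10π/9) = -0.9397+0.3420i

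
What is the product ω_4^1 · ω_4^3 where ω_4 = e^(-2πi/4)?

The primitive 4th roots of unity are ω_4^k for k coprime to 4: k ∈ {1, 3}
Their product equals the constant term of the cyclotomic polynomial Φ_4(x) up to sign.
For n ≥ 3, the product of all primitive nth roots of unity is 1. (For n=1 it is 1; for n=2 it is -1.)

1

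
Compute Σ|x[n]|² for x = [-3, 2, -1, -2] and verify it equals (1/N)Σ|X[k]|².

Time domain:
Σ|x[n]|² = |-3|² + |2|² + |-1|² + |-2|² = 18.0000

Frequency domain:
(1/4)Σ|X[k]|² = (1/4)(|-4|² + |-2-4i|² + |-4|² + |-2+4i|²) = (1/4)·72.0000 = 18.0000

Both sides agree, confirming Parseval's theorem.

Σ|x[n]|² = (1/N)Σ|X[k]|² = 18.0000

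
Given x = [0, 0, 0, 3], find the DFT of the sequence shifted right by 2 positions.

Time shift by 2: X_shifted[k] = ω_4^(2k) · X[k]
Shifted x = [0, 3, 0, 0]

DFT(x[n-2]) = [3, -3i, -3, 3i]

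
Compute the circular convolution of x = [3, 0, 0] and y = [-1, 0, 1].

(x ⊛ y)[n] = Σ(m=0 to 2) x[m] · y[(n-m) mod 3]

Computing each output sample:
(x ⊛ y)[0] = -3
(x ⊛ y)[1] = 0
(x ⊛ y)[2] = 3

x ⊛ y = [-3, 0, 3]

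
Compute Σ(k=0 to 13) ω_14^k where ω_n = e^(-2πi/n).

Sum of all nth roots of unity equals 0 for n > 1 (geometric series with r ≠ 1).

0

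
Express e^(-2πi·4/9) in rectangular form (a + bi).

ω_9^4 = e^(-2πi·4/9)
= cos(-2π·4/9) + i·sin(-2π·4/9)
= cos(-8π/9) + i·sin(-8π/9)

ω_9^4 = cos(-8π/9) + i·sin(-8π/9) = -0.9397-0.3420i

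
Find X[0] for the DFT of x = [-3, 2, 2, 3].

X[0] = Σ(n=0 to 3) x[n] · ω_4^0 = Σ x[n]
= (-3) + (2) + (2) + (3)

X[0] = 4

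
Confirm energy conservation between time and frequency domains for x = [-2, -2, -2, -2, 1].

Time domain:
Σ|x[n]|² = |-2|² + |-2|² + |-2|² + |-2|² + |1|² = 17.0000

Frequency domain:
(1/5)Σ|X[k]|² = (1/5)(|-7|² + |0.9271+2.8532i|² + |-2.4271+1.7634i|² + |-2.4271-1.7634i|² + |0.9271-2.8532i|²) = (1/5)·85.0000 = 17.0000

Both sides agree, confirming Parseval's theorem.

Σ|x[n]|² = (1/N)Σ|X[k]|² = 17.0000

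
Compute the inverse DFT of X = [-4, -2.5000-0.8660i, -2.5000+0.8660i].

x[n] = (1/3) Σ(k=0 to 2) X[k] · e^(2πikn/3)

Computing each x[n]:
x[0] = -3
x[1] = 0
x[2] = -1

x = [-3, 0, -1]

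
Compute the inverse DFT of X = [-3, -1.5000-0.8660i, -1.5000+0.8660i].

x[n] = (1/3) Σ(k=0 to 2) X[k] · e^(2πikn/3)

Computing each x[n]:
x[0] = -2
x[1] = 0
x[2] = -1

x = [-2, 0, -1]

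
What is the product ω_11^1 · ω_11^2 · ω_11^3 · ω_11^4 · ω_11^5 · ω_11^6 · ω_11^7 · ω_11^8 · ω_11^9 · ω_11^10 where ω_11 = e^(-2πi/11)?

The primitive 11th roots of unity are ω_11^k for k coprime to 11: k ∈ {1, 2, 3, 4, 5, 6, 7, 8, 9, 10}
Their product equals the constant term of the cyclotomic polynomial Φ_11(x) up to sign.
For n ≥ 3, the product of all primitive nth roots of unity is 1. (For n=1 it is 1; for n=2 it is -1.)

1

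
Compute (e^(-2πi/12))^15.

Since ω_12^12 = 1, powers reduce modulo 12.
15 mod 12 = 3
So ω_12^15 = ω_12^3 = e^(-2πi·3/12)

ω_12^15 = ω_12^3 = -1i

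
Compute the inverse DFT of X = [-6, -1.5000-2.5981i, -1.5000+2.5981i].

x[n] = (1/3) Σ(k=0 to 2) X[k] · e^(2πikn/3)

Computing each x[n]:
x[0] = -3
x[1] = 0
x[2] = -3

x = [-3, 0, -3]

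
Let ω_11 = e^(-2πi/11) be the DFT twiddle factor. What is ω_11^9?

ω_11^9 = e^(-2πi·9/11)
= cos(-2π·9/11) + i·sin(-2π·9/11)
= cos(-18π/11) + i·sin(-18π/11)

ω_11^9 = cos(-18π/11) + i·sin(-18π/11) = 0.4154+0.9096i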